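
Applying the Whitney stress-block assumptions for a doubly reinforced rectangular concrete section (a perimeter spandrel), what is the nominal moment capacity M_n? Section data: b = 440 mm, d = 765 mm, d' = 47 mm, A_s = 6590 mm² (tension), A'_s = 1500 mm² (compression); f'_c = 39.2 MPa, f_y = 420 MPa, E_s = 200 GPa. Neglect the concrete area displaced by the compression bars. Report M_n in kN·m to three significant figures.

M_n ≈ 1930 kN·m

Assume both tension and compression steel yield.
Net tension couple steel: A_s − A'_s = 5090 mm².
a = (A_s − A'_s) f_y / (0.85 f'_c b) = 2137800/(0.85 × 39.2 × 440) = 145.82 mm.
c = a/β₁ = 145.82/0.77 = 189.38 mm; ε'_s = 0.003(c − d')/c = 0.0023 ≥ f_y/E_s = 0.0021, so compression steel does yield.
M_n = (A_s − A'_s) f_y (d − a/2) + A'_s f_y (d − d') = [2137800 × (765 − 72.91) + 630000 × (765 − 47)] × 10⁻⁶ = 1479.55 + 452.34 = 1931.89 kN·m.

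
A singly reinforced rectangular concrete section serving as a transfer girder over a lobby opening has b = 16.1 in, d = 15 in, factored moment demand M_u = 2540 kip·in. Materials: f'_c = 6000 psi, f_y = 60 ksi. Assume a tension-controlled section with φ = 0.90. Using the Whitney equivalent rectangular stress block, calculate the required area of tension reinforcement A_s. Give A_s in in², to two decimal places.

A_s ≈ 3.42 in²

M_n = M_u/φ = 2540/0.90 = 2822.22 kip·in.
From M_n = 0.85 f'_c a b (d − a/2):
a = d − √(d² − 2M_n/(0.85 f'_c b)) = 15 − √(15² − 2 × 2822.22/(0.85 × 6 × 16.1)) = 2.500 in.
A_s = 0.85 f'_c a b / f_y = 0.85 × 6 × 2.500 × 16.1 / 60 = 3.421 in².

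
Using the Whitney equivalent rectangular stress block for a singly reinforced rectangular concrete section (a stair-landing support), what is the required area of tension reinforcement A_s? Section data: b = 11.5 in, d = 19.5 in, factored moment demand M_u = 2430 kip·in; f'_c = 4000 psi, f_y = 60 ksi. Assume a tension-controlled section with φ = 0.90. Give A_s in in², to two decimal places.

A_s ≈ 2.57 in²

M_n = M_u/φ = 2430/0.90 = 2700 kip·in.
From M_n = 0.85 f'_c a b (d − a/2):
a = d − √(d² − 2M_n/(0.85 f'_c b)) = 19.5 − √(19.5² − 2 × 2700/(0.85 × 4 × 11.5)) = 3.939 in.
A_s = 0.85 f'_c a b / f_y = 0.85 × 4 × 3.939 × 11.5 / 60 = 2.567 in².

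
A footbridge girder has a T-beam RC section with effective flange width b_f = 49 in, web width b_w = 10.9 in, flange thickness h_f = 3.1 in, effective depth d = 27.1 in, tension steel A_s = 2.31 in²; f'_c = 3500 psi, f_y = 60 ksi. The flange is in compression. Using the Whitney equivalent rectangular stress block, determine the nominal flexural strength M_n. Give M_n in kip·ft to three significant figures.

M_n ≈ 308 kip·ft

Tension: T = A_s f_y = 2.31 × 60 = 138.6 kips.
Try a within the flange: a = T/(0.85 f'_c b_f) = 138.6/(0.85 × 3.5 × 49) = 0.951 in.
Since a = 0.951 ≤ h_f = 3.1 in, the stress block lies entirely in the flange; analyse as a rectangular beam of width b_f.
M_n = T(d − a/2) = 138.6 × (27.1 − 0.4755) = 3690.2 kip·in.
M_n = 3690.2/12 = 307.52 kip·ft.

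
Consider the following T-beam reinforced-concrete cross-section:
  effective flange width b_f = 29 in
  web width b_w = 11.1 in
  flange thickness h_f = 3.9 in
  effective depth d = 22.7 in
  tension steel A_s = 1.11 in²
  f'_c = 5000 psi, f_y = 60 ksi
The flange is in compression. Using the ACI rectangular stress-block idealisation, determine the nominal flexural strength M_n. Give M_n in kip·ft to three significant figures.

M_n ≈ 124 kip·ft

Tension: T = A_s f_y = 1.11 × 60 = 66.6 kips.
Try a within the flange: a = T/(0.85 f'_c b_f) = 66.6/(0.85 × 5 × 29) = 0.540 in.
Since a = 0.540 ≤ h_f = 3.9 in, the stress block lies entirely in the flange; analyse as a rectangular beam of width b_f.
M_n = T(d − a/2) = 66.6 × (22.7 − 0.27) = 1493.8 kip·in.
M_n = 1493.8/12 = 124.48 kip·ft.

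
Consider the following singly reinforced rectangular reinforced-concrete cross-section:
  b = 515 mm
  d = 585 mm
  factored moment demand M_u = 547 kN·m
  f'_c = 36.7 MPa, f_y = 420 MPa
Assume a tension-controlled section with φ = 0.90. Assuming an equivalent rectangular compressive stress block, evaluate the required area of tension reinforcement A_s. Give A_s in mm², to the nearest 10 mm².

M_n = M_u/φ = 547/0.90 = 607.778 kN·m.
With M_n = 0.85 f'_c a b (d − a/2), solve the quadratic for a:
a = d − √(d² − 2M_n/(0.85 f'_c b)) = 585 − √(585² − 2 × 607.778×10⁶/(0.85 × 36.7 × 515)) = 68.70 mm.
A_s = 0.85 f'_c a b / f_y = 0.85 × 36.7 × 68.70 × 515 / 420 = 2627.8 mm².

A_s ≈ 2630 mm²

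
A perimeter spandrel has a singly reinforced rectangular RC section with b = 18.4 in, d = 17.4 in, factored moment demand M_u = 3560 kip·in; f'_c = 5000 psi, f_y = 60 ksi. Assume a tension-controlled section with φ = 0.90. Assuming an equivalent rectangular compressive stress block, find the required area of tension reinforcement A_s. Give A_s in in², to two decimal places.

A_s ≈ 4.17 in²

M_n = M_u/φ = 3560/0.90 = 3955.56 kip·in.
From M_n = 0.85 f'_c a b (d − a/2):
a = d − √(d² − 2M_n/(0.85 f'_c b)) = 17.4 − √(17.4² − 2 × 3955.56/(0.85 × 5 × 18.4)) = 3.202 in.
A_s = 0.85 f'_c a b / f_y = 0.85 × 5 × 3.202 × 18.4 / 60 = 4.173 in².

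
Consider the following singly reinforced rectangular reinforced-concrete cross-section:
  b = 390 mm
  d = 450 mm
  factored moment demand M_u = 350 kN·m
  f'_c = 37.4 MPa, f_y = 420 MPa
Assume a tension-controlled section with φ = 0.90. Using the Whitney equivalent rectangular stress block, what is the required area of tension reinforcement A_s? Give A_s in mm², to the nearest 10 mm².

M_n = M_u/φ = 350/0.90 = 388.889 kN·m.
With M_n = 0.85 f'_c a b (d − a/2), solve the quadratic for a:
a = d − √(d² − 2M_n/(0.85 f'_c b)) = 450 − √(450² − 2 × 388.889×10⁶/(0.85 × 37.4 × 390)) = 76.15 mm.
A_s = 0.85 f'_c a b / f_y = 0.85 × 37.4 × 76.15 × 390 / 420 = 2247.9 mm².

A_s ≈ 2250 mm²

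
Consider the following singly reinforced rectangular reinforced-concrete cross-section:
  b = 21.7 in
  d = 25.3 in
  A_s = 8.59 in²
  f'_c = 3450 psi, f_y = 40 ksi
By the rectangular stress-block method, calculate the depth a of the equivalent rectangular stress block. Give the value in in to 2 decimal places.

a ≈ 5.40 in

T = A_s f_y = 8.59 × 40 = 343.6 kips.
a = T/(0.85 f'_c b) = 343.6/(0.85 × 3.45 × 21.7) = 5.40 in.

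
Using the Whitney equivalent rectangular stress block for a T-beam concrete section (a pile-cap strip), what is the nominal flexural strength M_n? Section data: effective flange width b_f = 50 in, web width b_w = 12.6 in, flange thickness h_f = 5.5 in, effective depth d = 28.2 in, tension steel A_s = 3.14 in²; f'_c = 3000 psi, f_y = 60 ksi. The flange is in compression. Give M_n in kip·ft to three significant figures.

M_n ≈ 431 kip·ft

Tension: T = A_s f_y = 3.14 × 60 = 188.4 kips.
Try a within the flange: a = T/(0.85 f'_c b_f) = 188.4/(0.85 × 3 × 50) = 1.478 in.
Since a = 1.478 ≤ h_f = 5.5 in, the stress block lies entirely in the flange; analyse as a rectangular beam of width b_f.
M_n = T(d − a/2) = 188.4 × (28.2 − 0.739) = 5173.7 kip·in.
M_n = 5173.7/12 = 431.14 kip·ft.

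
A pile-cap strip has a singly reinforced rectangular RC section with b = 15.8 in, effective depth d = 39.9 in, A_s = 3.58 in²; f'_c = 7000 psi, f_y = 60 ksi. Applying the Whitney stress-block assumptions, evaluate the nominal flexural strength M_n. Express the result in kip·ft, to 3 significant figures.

M_n ≈ 694 kip·ft

T = A_s f_y = 3.58 × 60 = 214.8 kips.
a = T/(0.85 f'_c b) = 214.8/(0.85 × 7 × 15.8) = 2.285 in.
M_n = T(d − a/2) = 214.8 × (39.9 − 1.1425) = 8325.1 kip·in = 8325.1/12 = 693.76 kip·ft.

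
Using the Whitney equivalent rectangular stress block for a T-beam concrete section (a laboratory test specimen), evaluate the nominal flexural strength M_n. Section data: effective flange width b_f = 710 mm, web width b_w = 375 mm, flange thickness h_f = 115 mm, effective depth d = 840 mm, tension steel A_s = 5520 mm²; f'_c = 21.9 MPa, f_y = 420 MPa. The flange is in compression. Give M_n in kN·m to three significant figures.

M_n ≈ 1720 kN·m

Tension: T = A_s f_y = 5520 × 420 = 2318400 N.
Try a within the flange: a = T/(0.85 f'_c b_f) = 2318400/(0.85 × 21.9 × 710) = 175.42 mm.
a = 175.42 > h_f = 115 mm: the block extends into the web. Split into flange-overhang and web parts.
C_f = 0.85 f'_c (b_f − b_w) h_f = 0.85 × 21.9 × (710 − 375) × 115 = 717143 N.
Remaining web compression depth: a_w = (T − C_f)/(0.85 f'_c b_w) = (2318400 − 717143)/(0.85 × 21.9 × 375) = 229.39 mm.
M_n = C_f(d − h_f/2) + (T − C_f)(d − a_w/2) = 717143 × (840 − 57.5) + 1601257 × (840 − 114.695) = 561.16 + 1161.40 = 1722.56 × 10⁶ N·mm.
M_n = 1722.56 kN·m.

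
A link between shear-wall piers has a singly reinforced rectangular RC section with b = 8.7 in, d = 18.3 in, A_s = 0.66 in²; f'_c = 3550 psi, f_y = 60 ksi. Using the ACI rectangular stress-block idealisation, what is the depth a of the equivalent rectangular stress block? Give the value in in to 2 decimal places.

a ≈ 1.51 in

T = A_s f_y = 0.66 × 60 = 39.6 kips.
a = T/(0.85 f'_c b) = 39.6/(0.85 × 3.55 × 8.7) = 1.51 in.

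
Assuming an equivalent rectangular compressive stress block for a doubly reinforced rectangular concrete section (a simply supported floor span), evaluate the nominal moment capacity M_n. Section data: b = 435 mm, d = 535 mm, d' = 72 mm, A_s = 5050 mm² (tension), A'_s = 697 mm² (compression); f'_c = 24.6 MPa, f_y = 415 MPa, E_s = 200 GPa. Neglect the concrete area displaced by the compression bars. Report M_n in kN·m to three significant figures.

M_n ≈ 921 kN·m

Assume both tension and compression steel yield.
Net tension couple steel: A_s − A'_s = 4353 mm².
a = (A_s − A'_s) f_y / (0.85 f'_c b) = 1806495/(0.85 × 24.6 × 435) = 198.61 mm.
c = a/β₁ = 198.61/0.85 = 233.66 mm; ε'_s = 0.003(c − d')/c = 0.0021 ≥ f_y/E_s = 0.0021, so compression steel does yield.
M_n = (A_s − A'_s) f_y (d − a/2) + A'_s f_y (d − d') = [1806495 × (535 − 99.305) + 289255 × (535 − 72)] × 10⁻⁶ = 787.08 + 133.93 = 921.01 kN·m.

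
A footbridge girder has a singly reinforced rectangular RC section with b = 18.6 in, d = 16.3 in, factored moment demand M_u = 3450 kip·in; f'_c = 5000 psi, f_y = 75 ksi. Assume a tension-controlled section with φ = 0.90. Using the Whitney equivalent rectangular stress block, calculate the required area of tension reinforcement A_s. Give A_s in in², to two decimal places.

M_n = M_u/φ = 3450/0.90 = 3833.33 kip·in.
From M_n = 0.85 f'_c a b (d − a/2):
a = d − √(d² − 2M_n/(0.85 f'_c b)) = 16.3 − √(16.3² − 2 × 3833.33/(0.85 × 5 × 18.6)) = 3.311 in.
A_s = 0.85 f'_c a b / f_y = 0.85 × 5 × 3.311 × 18.6 / 75 = 3.490 in².

A_s ≈ 3.49 in²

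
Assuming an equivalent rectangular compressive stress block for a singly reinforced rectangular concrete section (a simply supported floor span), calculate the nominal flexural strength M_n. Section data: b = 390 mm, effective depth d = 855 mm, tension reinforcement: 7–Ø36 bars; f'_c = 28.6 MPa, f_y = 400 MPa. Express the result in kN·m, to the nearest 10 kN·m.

M_n ≈ 2010 kN·m

A_s = 7 × 1018 = 7126 mm².
T = A_s f_y = 7126 × 400 = 2850400 N = 2850.4 kN.
From C = T: a = T/(0.85 f'_c b) = 2850400/(0.85 × 28.6 × 390) = 300.65 mm.
M_n = T(d − a/2) = 2850.4 kN × (855 − 150.325) mm = 2008.61 kN·m.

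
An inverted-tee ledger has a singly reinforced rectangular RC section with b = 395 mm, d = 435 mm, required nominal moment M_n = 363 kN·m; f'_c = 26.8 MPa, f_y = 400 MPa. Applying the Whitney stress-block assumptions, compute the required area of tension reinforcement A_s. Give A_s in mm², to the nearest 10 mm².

With M_n = 0.85 f'_c a b (d − a/2), solve the quadratic for a:
a = d − √(d² − 2M_n/(0.85 f'_c b)) = 435 − √(435² − 2 × 363×10⁶/(0.85 × 26.8 × 395)) = 105.54 mm.
A_s = 0.85 f'_c a b / f_y = 0.85 × 26.8 × 105.54 × 395 / 400 = 2374.1 mm².

A_s ≈ 2370 mm²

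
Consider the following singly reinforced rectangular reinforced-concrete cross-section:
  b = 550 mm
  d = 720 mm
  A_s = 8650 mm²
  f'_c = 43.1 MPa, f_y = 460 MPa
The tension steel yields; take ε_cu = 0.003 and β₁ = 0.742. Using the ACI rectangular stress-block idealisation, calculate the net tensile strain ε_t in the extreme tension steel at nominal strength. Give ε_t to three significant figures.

a = A_s f_y/(0.85 f'_c b) = 197.48 mm.
β₁ = 0.742, so c = a/β₁ = 197.48/0.742 = 266.15 mm.
From the linear strain diagram with ε_cu = 0.003: ε_t = 0.003 (d − c)/c = 0.003 × (720 − 266.15)/266.15 = 0.00512.
Since ε_t ≥ 0.005, the section is tension-controlled.

ε_t ≈ 0.00512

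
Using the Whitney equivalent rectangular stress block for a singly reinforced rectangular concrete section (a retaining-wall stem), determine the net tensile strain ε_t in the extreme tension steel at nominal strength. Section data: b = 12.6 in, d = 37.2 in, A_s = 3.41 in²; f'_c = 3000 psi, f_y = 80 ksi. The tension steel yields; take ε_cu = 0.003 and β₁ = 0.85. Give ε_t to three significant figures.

a = A_s f_y/(0.85 f'_c b) = 8.491 in.
β₁ = 0.85, so c = a/β₁ = 8.491/0.85 = 9.989 in.
From the linear strain diagram with ε_cu = 0.003: ε_t = 0.003 (d − c)/c = 0.003 × (37.2 − 9.989)/9.989 = 0.00817.
Since ε_t ≥ 0.005, the section is tension-controlled.

ε_t ≈ 0.00817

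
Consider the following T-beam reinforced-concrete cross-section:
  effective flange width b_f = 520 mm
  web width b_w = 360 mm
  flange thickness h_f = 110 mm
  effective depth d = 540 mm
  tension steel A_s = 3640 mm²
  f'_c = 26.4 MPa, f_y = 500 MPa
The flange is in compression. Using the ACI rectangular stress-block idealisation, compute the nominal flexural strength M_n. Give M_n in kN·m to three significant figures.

M_n ≈ 835 kN·m

Tension: T = A_s f_y = 3640 × 500 = 1820000 N.
Try a within the flange: a = T/(0.85 f'_c b_f) = 1820000/(0.85 × 26.4 × 520) = 155.97 mm.
a = 155.97 > h_f = 110 mm: the block extends into the web. Split into flange-overhang and web parts.
C_f = 0.85 f'_c (b_f − b_w) h_f = 0.85 × 26.4 × (520 − 360) × 110 = 394944 N.
Remaining web compression depth: a_w = (T − C_f)/(0.85 f'_c b_w) = (1820000 − 394944)/(0.85 × 26.4 × 360) = 176.40 mm.
M_n = C_f(d − h_f/2) + (T − C_f)(d − a_w/2) = 394944 × (540 − 55) + 1425056 × (540 − 88.2) = 191.55 + 643.84 = 835.39 × 10⁶ N·mm.
M_n = 835.39 kN·m.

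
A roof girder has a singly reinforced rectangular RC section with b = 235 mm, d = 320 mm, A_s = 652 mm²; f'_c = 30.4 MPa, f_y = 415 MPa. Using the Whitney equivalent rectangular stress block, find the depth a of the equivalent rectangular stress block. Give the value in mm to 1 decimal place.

T = A_s f_y = 652 × 415 = 270580 N = 270.58 kN.
Setting C = 0.85 f'_c a b equal to T: a = 270580/(0.85 × 30.4 × 235) = 44.6 mm.

a ≈ 44.6 mm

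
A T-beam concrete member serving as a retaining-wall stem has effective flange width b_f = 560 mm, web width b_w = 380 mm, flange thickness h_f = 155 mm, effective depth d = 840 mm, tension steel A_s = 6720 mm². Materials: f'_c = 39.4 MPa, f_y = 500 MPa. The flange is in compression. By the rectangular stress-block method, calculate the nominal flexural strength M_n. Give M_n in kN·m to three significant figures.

M_n ≈ 2520 kN·m

Tension: T = A_s f_y = 6720 × 500 = 3360000 N.
Try a within the flange: a = T/(0.85 f'_c b_f) = 3360000/(0.85 × 39.4 × 560) = 179.16 mm.
a = 179.16 > h_f = 155 mm: the block extends into the web. Split into flange-overhang and web parts.
C_f = 0.85 f'_c (b_f − b_w) h_f = 0.85 × 39.4 × (560 − 380) × 155 = 934371 N.
Remaining web compression depth: a_w = (T − C_f)/(0.85 f'_c b_w) = (3360000 − 934371)/(0.85 × 39.4 × 380) = 190.60 mm.
M_n = C_f(d − h_f/2) + (T − C_f)(d − a_w/2) = 934371 × (840 − 77.5) + 2425629 × (840 − 95.3) = 712.46 + 1806.37 = 2518.83 × 10⁶ N·mm.
M_n = 2518.83 kN·m.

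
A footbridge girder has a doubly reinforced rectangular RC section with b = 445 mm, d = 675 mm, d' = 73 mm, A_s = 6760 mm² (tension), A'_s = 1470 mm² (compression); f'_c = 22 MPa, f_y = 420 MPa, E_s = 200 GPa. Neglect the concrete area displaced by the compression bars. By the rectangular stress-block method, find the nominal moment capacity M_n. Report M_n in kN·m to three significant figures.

Assume both tension and compression steel yield.
Net tension couple steel: A_s − A'_s = 5290 mm².
a = (A_s − A'_s) f_y / (0.85 f'_c b) = 2221800/(0.85 × 22 × 445) = 267.00 mm.
c = a/β₁ = 267.00/0.85 = 314.12 mm; ε'_s = 0.003(c − d')/c = 0.0023 ≥ f_y/E_s = 0.0021, so compression steel does yield.
M_n = (A_s − A'_s) f_y (d − a/2) + A'_s f_y (d − d') = [2221800 × (675 − 133.5) + 617400 × (675 − 73)] × 10⁻⁶ = 1203.10 + 371.67 = 1574.77 kN·m.

M_n ≈ 1570 kN·m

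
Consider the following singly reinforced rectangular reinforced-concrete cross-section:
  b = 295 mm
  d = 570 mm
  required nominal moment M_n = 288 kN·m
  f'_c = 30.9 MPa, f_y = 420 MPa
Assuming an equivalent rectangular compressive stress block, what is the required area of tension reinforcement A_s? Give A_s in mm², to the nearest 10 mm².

A_s ≈ 1280 mm²

With M_n = 0.85 f'_c a b (d − a/2), solve the quadratic for a:
a = d − √(d² − 2M_n/(0.85 f'_c b)) = 570 − √(570² − 2 × 288×10⁶/(0.85 × 30.9 × 295)) = 69.44 mm.
A_s = 0.85 f'_c a b / f_y = 0.85 × 30.9 × 69.44 × 295 / 420 = 1281.0 mm².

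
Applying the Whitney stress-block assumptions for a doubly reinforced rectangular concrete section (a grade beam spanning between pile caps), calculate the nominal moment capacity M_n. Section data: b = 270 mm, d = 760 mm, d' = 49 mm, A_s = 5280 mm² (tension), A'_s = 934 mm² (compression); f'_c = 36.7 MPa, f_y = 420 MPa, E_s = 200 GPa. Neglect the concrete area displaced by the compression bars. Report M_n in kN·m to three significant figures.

Assume both tension and compression steel yield.
Net tension couple steel: A_s − A'_s = 4346 mm².
a = (A_s − A'_s) f_y / (0.85 f'_c b) = 1825320/(0.85 × 36.7 × 270) = 216.72 mm.
c = a/β₁ = 216.72/0.788 = 275.03 mm; ε'_s = 0.003(c − d')/c = 0.0025 ≥ f_y/E_s = 0.0021, so compression steel does yield.
M_n = (A_s − A'_s) f_y (d − a/2) + A'_s f_y (d − d') = [1825320 × (760 − 108.36) + 392280 × (760 − 49)] × 10⁻⁶ = 1189.45 + 278.91 = 1468.36 kN·m.

M_n ≈ 1470 kN·m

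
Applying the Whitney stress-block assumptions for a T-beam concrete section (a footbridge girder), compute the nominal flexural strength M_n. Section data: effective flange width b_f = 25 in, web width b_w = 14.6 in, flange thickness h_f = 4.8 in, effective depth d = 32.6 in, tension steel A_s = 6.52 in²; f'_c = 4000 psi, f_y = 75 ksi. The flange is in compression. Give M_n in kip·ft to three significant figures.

Tension: T = A_s f_y = 6.52 × 75 = 489 kips.
Try a within the flange: a = T/(0.85 f'_c b_f) = 489/(0.85 × 4 × 25) = 5.753 in.
a = 5.753 > h_f = 4.8 in: the block extends into the web. Split into flange-overhang and web parts.
C_f = 0.85 f'_c (b_f − b_w) h_f = 0.85 × 4 × (25 − 14.6) × 4.8 = 169.7 kips.
Remaining web compression depth: a_w = (T − C_f)/(0.85 f'_c b_w) = (489 − 169.7)/(0.85 × 4 × 14.6) = 6.432 in.
M_n = C_f(d − h_f/2) + (T − C_f)(d − a_w/2) = 169.7 × (32.6 − 2.4) + 319.3 × (32.6 − 3.216) = 5124.9 + 9382.3 = 14507.2 kip·in.
M_n = 14507.2/12 = 1208.93 kip·ft.

M_n ≈ 1210 kip·ft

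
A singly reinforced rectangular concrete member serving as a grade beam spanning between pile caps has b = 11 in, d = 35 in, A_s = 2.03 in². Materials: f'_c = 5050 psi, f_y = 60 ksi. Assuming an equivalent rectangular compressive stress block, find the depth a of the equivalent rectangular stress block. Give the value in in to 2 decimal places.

a ≈ 2.58 in

T = A_s f_y = 2.03 × 60 = 121.8 kips.
a = T/(0.85 f'_c b) = 121.8/(0.85 × 5.05 × 11) = 2.58 in.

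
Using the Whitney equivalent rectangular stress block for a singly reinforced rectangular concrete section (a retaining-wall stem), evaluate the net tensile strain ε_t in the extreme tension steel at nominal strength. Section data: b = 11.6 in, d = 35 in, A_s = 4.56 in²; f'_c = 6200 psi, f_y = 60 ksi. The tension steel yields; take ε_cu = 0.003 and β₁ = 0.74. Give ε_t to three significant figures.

a = A_s f_y/(0.85 f'_c b) = 4.476 in.
β₁ = 0.74, so c = a/β₁ = 4.476/0.74 = 6.049 in.
From the linear strain diagram with ε_cu = 0.003: ε_t = 0.003 (d − c)/c = 0.003 × (35 − 6.049)/6.049 = 0.0144.
Since ε_t ≥ 0.005, the section is tension-controlled.

ε_t ≈ 0.0144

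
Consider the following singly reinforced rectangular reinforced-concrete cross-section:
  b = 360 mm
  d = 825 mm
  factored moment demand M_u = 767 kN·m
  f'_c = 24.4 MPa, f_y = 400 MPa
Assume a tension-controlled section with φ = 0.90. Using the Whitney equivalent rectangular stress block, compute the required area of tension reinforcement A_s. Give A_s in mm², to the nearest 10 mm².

M_n = M_u/φ = 767/0.90 = 852.222 kN·m.
With M_n = 0.85 f'_c a b (d − a/2), solve the quadratic for a:
a = d − √(d² − 2M_n/(0.85 f'_c b)) = 825 − √(825² − 2 × 852.222×10⁶/(0.85 × 24.4 × 360)) = 152.44 mm.
A_s = 0.85 f'_c a b / f_y = 0.85 × 24.4 × 152.44 × 360 / 400 = 2845.4 mm².

A_s ≈ 2850 mm²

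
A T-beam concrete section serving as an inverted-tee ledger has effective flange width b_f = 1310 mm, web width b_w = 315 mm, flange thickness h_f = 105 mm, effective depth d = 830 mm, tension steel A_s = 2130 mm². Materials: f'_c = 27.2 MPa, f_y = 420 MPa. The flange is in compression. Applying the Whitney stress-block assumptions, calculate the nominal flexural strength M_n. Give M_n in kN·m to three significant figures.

Tension: T = A_s f_y = 2130 × 420 = 894600 N.
Try a within the flange: a = T/(0.85 f'_c b_f) = 894600/(0.85 × 27.2 × 1310) = 29.54 mm.
Since a = 29.54 ≤ h_f = 105 mm, the stress block lies entirely in the flange; analyse as a rectangular beam of width b_f.
M_n = T(d − a/2) = 894600 × (830 − 14.77) = 729.30 × 10⁶ N·mm.
M_n = 729.30 kN·m.

M_n ≈ 729 kN·m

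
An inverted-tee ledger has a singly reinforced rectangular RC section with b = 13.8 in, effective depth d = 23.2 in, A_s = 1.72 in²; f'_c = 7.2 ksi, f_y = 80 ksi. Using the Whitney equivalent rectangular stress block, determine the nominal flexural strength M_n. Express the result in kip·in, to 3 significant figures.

T = A_s f_y = 1.72 × 80 = 137.6 kips.
a = T/(0.85 f'_c b) = 137.6/(0.85 × 7.2 × 13.8) = 1.629 in.
M_n = T(d − a/2) = 137.6 × (23.2 − 0.8145) = 3080.2 kip·in.

M_n ≈ 3080 kip·in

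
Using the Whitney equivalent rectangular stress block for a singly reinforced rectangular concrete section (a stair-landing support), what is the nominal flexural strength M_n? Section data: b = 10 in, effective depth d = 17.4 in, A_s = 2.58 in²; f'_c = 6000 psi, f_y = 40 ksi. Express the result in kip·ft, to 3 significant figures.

T = A_s f_y = 2.58 × 40 = 103.2 kips.
a = T/(0.85 f'_c b) = 103.2/(0.85 × 6 × 10) = 2.024 in.
M_n = T(d − a/2) = 103.2 × (17.4 − 1.012) = 1691.2 kip·in = 1691.2/12 = 140.93 kip·ft.

M_n ≈ 141 kip·ft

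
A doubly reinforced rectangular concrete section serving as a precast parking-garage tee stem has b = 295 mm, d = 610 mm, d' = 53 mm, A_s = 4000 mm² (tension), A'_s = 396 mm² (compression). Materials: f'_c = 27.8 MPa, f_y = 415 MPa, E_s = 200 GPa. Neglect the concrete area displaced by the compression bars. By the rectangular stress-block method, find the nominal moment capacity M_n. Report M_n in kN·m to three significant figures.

Assume both tension and compression steel yield.
Net tension couple steel: A_s − A'_s = 3604 mm².
a = (A_s − A'_s) f_y / (0.85 f'_c b) = 1495660/(0.85 × 27.8 × 295) = 214.56 mm.
c = a/β₁ = 214.56/0.85 = 252.42 mm; ε'_s = 0.003(c − d')/c = 0.0024 ≥ f_y/E_s = 0.0021, so compression steel does yield.
M_n = (A_s − A'_s) f_y (d − a/2) + A'_s f_y (d − d') = [1495660 × (610 − 107.28) + 164340 × (610 − 53)] × 10⁻⁶ = 751.90 + 91.54 = 843.44 kN·m.

M_n ≈ 843 kN·m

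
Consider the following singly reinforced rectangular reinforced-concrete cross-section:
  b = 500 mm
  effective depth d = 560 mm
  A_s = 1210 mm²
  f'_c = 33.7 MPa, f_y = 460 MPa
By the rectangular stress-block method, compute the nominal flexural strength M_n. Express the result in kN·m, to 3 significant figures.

M_n ≈ 301 kN·m

T = A_s f_y = 1210 × 460 = 556600 N = 556.6 kN.
From C = T: a = T/(0.85 f'_c b) = 556600/(0.85 × 33.7 × 500) = 38.86 mm.
M_n = T(d − a/2) = 556.6 kN × (560 − 19.43) mm = 300.88 kN·m.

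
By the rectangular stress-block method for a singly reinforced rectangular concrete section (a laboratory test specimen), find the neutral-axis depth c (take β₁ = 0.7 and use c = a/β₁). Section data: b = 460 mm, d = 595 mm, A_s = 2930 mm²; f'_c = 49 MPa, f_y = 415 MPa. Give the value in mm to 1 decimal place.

c ≈ 90.7 mm

T = A_s f_y = 2930 × 415 = 1215950 N = 1215.95 kN.
Setting C = 0.85 f'_c a b equal to T: a = 1215950/(0.85 × 49 × 460) = 63.466 mm.
With β₁ = 0.7, c = a/β₁ = 63.466/0.7 = 90.7 mm.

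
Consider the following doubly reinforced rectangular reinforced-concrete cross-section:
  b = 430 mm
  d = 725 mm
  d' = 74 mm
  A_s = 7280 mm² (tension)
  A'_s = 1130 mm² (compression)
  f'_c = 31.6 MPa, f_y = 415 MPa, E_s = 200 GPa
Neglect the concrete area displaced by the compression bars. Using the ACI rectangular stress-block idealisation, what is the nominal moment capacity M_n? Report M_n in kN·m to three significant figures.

M_n ≈ 1870 kN·m

Assume both tension and compression steel yield.
Net tension couple steel: A_s − A'_s = 6150 mm².
a = (A_s − A'_s) f_y / (0.85 f'_c b) = 2552250/(0.85 × 31.6 × 430) = 220.98 mm.
c = a/β₁ = 220.98/0.824 = 268.18 mm; ε'_s = 0.003(c − d')/c = 0.0022 ≥ f_y/E_s = 0.0021, so compression steel does yield.
M_n = (A_s − A'_s) f_y (d − a/2) + A'_s f_y (d − d') = [2552250 × (725 − 110.49) + 468950 × (725 − 74)] × 10⁻⁶ = 1568.38 + 305.29 = 1873.67 kN·m.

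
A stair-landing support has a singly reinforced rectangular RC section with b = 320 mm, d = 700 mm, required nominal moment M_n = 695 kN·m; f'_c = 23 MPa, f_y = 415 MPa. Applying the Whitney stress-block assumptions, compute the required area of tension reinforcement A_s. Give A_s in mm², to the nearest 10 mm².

With M_n = 0.85 f'_c a b (d − a/2), solve the quadratic for a:
a = d − √(d² − 2M_n/(0.85 f'_c b)) = 700 − √(700² − 2 × 695×10⁶/(0.85 × 23 × 320)) = 182.49 mm.
A_s = 0.85 f'_c a b / f_y = 0.85 × 23 × 182.49 × 320 / 415 = 2751.0 mm².

A_s ≈ 2750 mm²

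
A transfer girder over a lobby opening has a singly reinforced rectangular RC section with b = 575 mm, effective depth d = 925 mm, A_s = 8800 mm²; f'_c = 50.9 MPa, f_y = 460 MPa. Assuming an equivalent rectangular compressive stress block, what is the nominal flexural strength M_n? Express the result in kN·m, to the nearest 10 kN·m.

M_n ≈ 3420 kN·m

T = A_s f_y = 8800 × 460 = 4048000 N = 4048 kN.
From C = T: a = T/(0.85 f'_c b) = 4048000/(0.85 × 50.9 × 575) = 162.72 mm.
M_n = T(d − a/2) = 4048 kN × (925 − 81.36) mm = 3415.05 kN·m.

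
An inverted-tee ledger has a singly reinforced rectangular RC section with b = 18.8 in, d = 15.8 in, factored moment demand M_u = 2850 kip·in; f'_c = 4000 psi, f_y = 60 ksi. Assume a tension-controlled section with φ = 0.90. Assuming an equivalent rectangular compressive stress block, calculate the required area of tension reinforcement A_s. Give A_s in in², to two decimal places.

A_s ≈ 3.76 in²

M_n = M_u/φ = 2850/0.90 = 3166.67 kip·in.
From M_n = 0.85 f'_c a b (d − a/2):
a = d − √(d² − 2M_n/(0.85 f'_c b)) = 15.8 − √(15.8² − 2 × 3166.67/(0.85 × 4 × 18.8)) = 3.530 in.
A_s = 0.85 f'_c a b / f_y = 0.85 × 4 × 3.530 × 18.8 / 60 = 3.761 in².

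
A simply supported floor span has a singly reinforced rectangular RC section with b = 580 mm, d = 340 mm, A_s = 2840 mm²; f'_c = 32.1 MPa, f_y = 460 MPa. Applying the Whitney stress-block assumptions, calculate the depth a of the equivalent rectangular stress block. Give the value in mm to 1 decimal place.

T = A_s f_y = 2840 × 460 = 1306400 N = 1306.4 kN.
Setting C = 0.85 f'_c a b equal to T: a = 1306400/(0.85 × 32.1 × 580) = 82.6 mm.

a ≈ 82.6 mm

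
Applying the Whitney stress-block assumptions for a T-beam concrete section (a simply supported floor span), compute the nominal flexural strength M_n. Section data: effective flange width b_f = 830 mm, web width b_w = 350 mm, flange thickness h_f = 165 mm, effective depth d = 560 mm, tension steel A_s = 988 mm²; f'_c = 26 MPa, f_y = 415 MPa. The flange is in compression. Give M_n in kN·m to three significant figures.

M_n ≈ 225 kN·m

Tension: T = A_s f_y = 988 × 415 = 410020 N.
Try a within the flange: a = T/(0.85 f'_c b_f) = 410020/(0.85 × 26 × 830) = 22.35 mm.
Since a = 22.35 ≤ h_f = 165 mm, the stress block lies entirely in the flange; analyse as a rectangular beam of width b_f.
M_n = T(d − a/2) = 410020 × (560 − 11.175) = 225.03 × 10⁶ N·mm.
M_n = 225.03 kN·m.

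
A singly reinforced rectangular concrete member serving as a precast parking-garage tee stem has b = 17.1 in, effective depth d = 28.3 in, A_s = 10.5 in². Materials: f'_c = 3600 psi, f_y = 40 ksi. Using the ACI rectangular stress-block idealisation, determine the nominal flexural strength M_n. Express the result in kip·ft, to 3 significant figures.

M_n ≈ 850 kip·ft

T = A_s f_y = 10.5 × 40 = 420 kips.
a = T/(0.85 f'_c b) = 420/(0.85 × 3.6 × 17.1) = 8.027 in.
M_n = T(d − a/2) = 420 × (28.3 − 4.0135) = 10200.3 kip·in = 10200.3/12 = 850.03 kip·ft.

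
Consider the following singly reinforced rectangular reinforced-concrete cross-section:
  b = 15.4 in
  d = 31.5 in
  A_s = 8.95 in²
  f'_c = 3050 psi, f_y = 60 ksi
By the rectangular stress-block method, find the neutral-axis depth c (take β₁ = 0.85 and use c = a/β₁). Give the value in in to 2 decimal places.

T = A_s f_y = 8.95 × 60 = 537 kips.
a = T/(0.85 f'_c b) = 537/(0.85 × 3.05 × 15.4) = 13.4504 in.
With β₁ = 0.85, c = a/β₁ = 13.4504/0.85 = 15.82 in.

c ≈ 15.82 in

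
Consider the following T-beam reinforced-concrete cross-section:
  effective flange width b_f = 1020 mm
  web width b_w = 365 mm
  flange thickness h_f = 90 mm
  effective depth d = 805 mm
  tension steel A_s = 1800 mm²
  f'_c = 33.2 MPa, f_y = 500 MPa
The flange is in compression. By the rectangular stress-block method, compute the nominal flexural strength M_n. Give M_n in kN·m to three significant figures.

Tension: T = A_s f_y = 1800 × 500 = 900000 N.
Try a within the flange: a = T/(0.85 f'_c b_f) = 900000/(0.85 × 33.2 × 1020) = 31.27 mm.
Since a = 31.27 ≤ h_f = 90 mm, the stress block lies entirely in the flange; analyse as a rectangular beam of width b_f.
M_n = T(d − a/2) = 900000 × (805 − 15.635) = 710.43 × 10⁶ N·mm.
M_n = 710.43 kN·m.

M_n ≈ 710 kN·m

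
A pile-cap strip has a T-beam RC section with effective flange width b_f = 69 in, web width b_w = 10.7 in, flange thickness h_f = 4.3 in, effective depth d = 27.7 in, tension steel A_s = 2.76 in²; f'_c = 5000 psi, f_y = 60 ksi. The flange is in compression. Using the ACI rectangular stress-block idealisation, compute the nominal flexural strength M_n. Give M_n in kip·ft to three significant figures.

Tension: T = A_s f_y = 2.76 × 60 = 165.6 kips.
Try a within the flange: a = T/(0.85 f'_c b_f) = 165.6/(0.85 × 5 × 69) = 0.565 in.
Since a = 0.565 ≤ h_f = 4.3 in, the stress block lies entirely in the flange; analyse as a rectangular beam of width b_f.
M_n = T(d − a/2) = 165.6 × (27.7 − 0.2825) = 4540.3 kip·in.
M_n = 4540.3/12 = 378.36 kip·ft.

M_n ≈ 378 kip·ft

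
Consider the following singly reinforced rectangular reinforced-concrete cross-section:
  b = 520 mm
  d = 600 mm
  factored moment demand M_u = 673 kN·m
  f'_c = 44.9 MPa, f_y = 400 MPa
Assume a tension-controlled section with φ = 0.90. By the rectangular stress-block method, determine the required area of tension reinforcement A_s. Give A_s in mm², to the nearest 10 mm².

M_n = M_u/φ = 673/0.90 = 747.778 kN·m.
With M_n = 0.85 f'_c a b (d − a/2), solve the quadratic for a:
a = d − √(d² − 2M_n/(0.85 f'_c b)) = 600 − √(600² − 2 × 747.778×10⁶/(0.85 × 44.9 × 520)) = 66.48 mm.
A_s = 0.85 f'_c a b / f_y = 0.85 × 44.9 × 66.48 × 520 / 400 = 3298.4 mm².

A_s ≈ 3300 mm²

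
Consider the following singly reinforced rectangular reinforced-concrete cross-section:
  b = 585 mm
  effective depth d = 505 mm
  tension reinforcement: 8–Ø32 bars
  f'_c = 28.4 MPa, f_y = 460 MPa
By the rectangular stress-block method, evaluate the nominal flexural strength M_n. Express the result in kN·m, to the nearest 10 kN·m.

A_s = 8 × 804 = 6432 mm².
T = A_s f_y = 6432 × 460 = 2958720 N = 2958.72 kN.
From C = T: a = T/(0.85 f'_c b) = 2958720/(0.85 × 28.4 × 585) = 209.51 mm.
M_n = T(d − a/2) = 2958.72 kN × (505 − 104.755) mm = 1184.21 kN·m.

M_n ≈ 1180 kN·m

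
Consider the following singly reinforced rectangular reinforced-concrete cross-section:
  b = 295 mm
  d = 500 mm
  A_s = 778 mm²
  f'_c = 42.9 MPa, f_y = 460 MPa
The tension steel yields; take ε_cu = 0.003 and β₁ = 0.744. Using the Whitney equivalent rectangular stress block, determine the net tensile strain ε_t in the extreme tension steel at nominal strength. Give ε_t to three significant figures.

a = A_s f_y/(0.85 f'_c b) = 33.27 mm.
β₁ = 0.744, so c = a/β₁ = 33.27/0.744 = 44.72 mm.
From the linear strain diagram with ε_cu = 0.003: ε_t = 0.003 (d − c)/c = 0.003 × (500 − 44.72)/44.72 = 0.0305.
Since ε_t ≥ 0.005, the section is tension-controlled.

ε_t ≈ 0.0305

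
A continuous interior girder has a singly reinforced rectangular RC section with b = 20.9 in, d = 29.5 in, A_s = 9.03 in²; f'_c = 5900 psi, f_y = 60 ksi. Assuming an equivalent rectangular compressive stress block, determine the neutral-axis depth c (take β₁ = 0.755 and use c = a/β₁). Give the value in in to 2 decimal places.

T = A_s f_y = 9.03 × 60 = 541.8 kips.
a = T/(0.85 f'_c b) = 541.8/(0.85 × 5.9 × 20.9) = 5.1692 in.
With β₁ = 0.755, c = a/β₁ = 5.1692/0.755 = 6.85 in.

c ≈ 6.85 in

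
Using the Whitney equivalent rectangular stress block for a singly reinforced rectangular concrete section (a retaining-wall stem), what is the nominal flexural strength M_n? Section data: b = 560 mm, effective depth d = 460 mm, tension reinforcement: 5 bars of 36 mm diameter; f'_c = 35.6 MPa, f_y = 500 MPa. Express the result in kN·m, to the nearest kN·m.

M_n ≈ 980 kN·m

A_s = 5 × 1018 = 5090 mm².
T = A_s f_y = 5090 × 500 = 2545000 N = 2545 kN.
From C = T: a = T/(0.85 f'_c b) = 2545000/(0.85 × 35.6 × 560) = 150.19 mm.
M_n = T(d − a/2) = 2545 kN × (460 − 75.095) mm = 979.58 kN·m.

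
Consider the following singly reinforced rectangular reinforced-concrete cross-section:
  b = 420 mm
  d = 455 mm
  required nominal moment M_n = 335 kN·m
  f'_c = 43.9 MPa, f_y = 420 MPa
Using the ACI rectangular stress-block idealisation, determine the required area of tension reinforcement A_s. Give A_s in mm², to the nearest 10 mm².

A_s ≈ 1850 mm²

With M_n = 0.85 f'_c a b (d − a/2), solve the quadratic for a:
a = d − √(d² − 2M_n/(0.85 f'_c b)) = 455 − √(455² − 2 × 335×10⁶/(0.85 × 43.9 × 420)) = 49.69 mm.
A_s = 0.85 f'_c a b / f_y = 0.85 × 43.9 × 49.69 × 420 / 420 = 1854.2 mm².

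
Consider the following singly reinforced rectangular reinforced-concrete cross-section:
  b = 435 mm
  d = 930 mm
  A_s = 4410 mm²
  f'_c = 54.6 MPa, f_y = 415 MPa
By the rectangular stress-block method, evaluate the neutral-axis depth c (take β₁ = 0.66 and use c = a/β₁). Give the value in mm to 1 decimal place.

T = A_s f_y = 4410 × 415 = 1830150 N = 1830.15 kN.
Setting C = 0.85 f'_c a b equal to T: a = 1830150/(0.85 × 54.6 × 435) = 90.654 mm.
With β₁ = 0.66, c = a/β₁ = 90.654/0.66 = 137.4 mm.

c ≈ 137.4 mm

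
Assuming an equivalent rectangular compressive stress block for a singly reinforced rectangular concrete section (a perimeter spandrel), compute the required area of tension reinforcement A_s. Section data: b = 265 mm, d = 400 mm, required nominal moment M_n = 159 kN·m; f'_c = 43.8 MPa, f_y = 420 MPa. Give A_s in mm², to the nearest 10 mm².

A_s ≈ 1000 mm²

With M_n = 0.85 f'_c a b (d − a/2), solve the quadratic for a:
a = d − √(d² − 2M_n/(0.85 f'_c b)) = 400 − √(400² − 2 × 159×10⁶/(0.85 × 43.8 × 265)) = 42.55 mm.
A_s = 0.85 f'_c a b / f_y = 0.85 × 43.8 × 42.55 × 265 / 420 = 999.5 mm².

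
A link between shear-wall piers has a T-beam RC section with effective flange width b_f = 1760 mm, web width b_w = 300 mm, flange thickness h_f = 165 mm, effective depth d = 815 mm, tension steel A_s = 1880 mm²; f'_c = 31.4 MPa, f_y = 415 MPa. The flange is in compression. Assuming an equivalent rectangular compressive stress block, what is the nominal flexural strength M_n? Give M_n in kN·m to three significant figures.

M_n ≈ 629 kN·m

Tension: T = A_s f_y = 1880 × 415 = 780200 N.
Try a within the flange: a = T/(0.85 f'_c b_f) = 780200/(0.85 × 31.4 × 1760) = 16.61 mm.
Since a = 16.61 ≤ h_f = 165 mm, the stress block lies entirely in the flange; analyse as a rectangular beam of width b_f.
M_n = T(d − a/2) = 780200 × (815 − 8.305) = 629.38 × 10⁶ N·mm.
M_n = 629.38 kN·m.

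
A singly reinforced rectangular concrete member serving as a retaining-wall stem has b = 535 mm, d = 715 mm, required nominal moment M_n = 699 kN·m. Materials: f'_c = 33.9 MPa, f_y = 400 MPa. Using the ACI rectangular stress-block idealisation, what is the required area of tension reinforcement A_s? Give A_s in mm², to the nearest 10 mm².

With M_n = 0.85 f'_c a b (d − a/2), solve the quadratic for a:
a = d − √(d² − 2M_n/(0.85 f'_c b)) = 715 − √(715² − 2 × 699×10⁶/(0.85 × 33.9 × 535)) = 66.51 mm.
A_s = 0.85 f'_c a b / f_y = 0.85 × 33.9 × 66.51 × 535 / 400 = 2563.3 mm².

A_s ≈ 2560 mm²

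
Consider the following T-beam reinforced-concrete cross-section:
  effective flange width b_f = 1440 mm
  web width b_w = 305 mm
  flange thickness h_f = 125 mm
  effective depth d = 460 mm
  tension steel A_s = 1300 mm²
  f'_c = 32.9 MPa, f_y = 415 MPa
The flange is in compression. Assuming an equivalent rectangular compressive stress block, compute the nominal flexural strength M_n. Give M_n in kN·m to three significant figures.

Tension: T = A_s f_y = 1300 × 415 = 539500 N.
Try a within the flange: a = T/(0.85 f'_c b_f) = 539500/(0.85 × 32.9 × 1440) = 13.40 mm.
Since a = 13.40 ≤ h_f = 125 mm, the stress block lies entirely in the flange; analyse as a rectangular beam of width b_f.
M_n = T(d − a/2) = 539500 × (460 − 6.7) = 244.56 × 10⁶ N·mm.
M_n = 244.56 kN·m.

M_n ≈ 245 kN·m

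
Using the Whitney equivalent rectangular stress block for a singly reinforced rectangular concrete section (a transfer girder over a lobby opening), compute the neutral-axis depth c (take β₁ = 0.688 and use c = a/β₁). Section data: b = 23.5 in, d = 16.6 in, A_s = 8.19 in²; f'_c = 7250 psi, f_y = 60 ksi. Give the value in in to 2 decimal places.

T = A_s f_y = 8.19 × 60 = 491.4 kips.
a = T/(0.85 f'_c b) = 491.4/(0.85 × 7.25 × 23.5) = 3.3932 in.
With β₁ = 0.688, c = a/β₁ = 3.3932/0.688 = 4.93 in.

c ≈ 4.93 in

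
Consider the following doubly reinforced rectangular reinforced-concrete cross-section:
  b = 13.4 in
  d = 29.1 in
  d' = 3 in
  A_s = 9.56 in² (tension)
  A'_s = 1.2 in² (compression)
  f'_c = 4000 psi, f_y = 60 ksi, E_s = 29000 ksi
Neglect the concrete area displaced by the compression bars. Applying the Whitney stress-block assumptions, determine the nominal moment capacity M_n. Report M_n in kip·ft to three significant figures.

Assume both steels yield.
a = (A_s − A'_s) f_y/(0.85 f'_c b) = (9.56 − 1.2) × 60/(0.85 × 4 × 13.4) = 11.010 in.
c = a/β₁ = 11.010/0.85 = 12.953 in; ε'_s = 0.003(c − d')/c = 0.0023 ≥ ε_y = 0.0021, so the compression steel yields.
M_n = (A_s − A'_s) f_y (d − a/2) + A'_s f_y (d − d') = 501.6 × (29.1 − 5.505) + 72 × (29.1 − 3) = 11835.3 + 1879.2 = 13714.5 kip·in = 13714.5/12 = 1142.88 kip·ft.

M_n ≈ 1140 kip·ft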